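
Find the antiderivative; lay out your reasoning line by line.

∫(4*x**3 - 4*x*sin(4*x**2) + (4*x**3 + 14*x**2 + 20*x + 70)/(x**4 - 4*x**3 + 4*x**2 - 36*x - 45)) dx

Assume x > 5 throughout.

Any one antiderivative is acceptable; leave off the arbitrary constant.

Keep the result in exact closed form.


Step 1. Rewrite: now ∫(4*x**3) dx + ∫(-4*x*sin(4*x**2)) dx + ∫((4*x**3 + 14*x**2 + 20*x + 70)/(x**4 - 4*x**3 + 4*x**2 - 36*x - 45)) dx.
Step 2. Substitute u = x**2, turning ∫(-4*x*sin(4*x**2)) dx into ∫(-2*sin(4*u)) du: now ∫(4*x**3) dx + ∫((4*x**3 + 14*x**2 + 20*x + 70)/(x**4 - 4*x**3 + 4*x**2 - 36*x - 45)) dx + ∫(-2*sin(4*u)) du.
Step 3. Evaluate the standard form: now cos(4*u)/2 + ∫(4*x**3) dx + ∫((4*x**3 + 14*x**2 + 20*x + 70)/(x**4 - 4*x**3 + 4*x**2 - 36*x - 45)) dx.
Step 4. Substitute back u = x**2: now cos(4*x**2)/2 + ∫(4*x**3) dx + ∫((4*x**3 + 14*x**2 + 20*x + 70)/(x**4 - 4*x**3 + 4*x**2 - 36*x - 45)) dx.
Step 5. Evaluate the standard form: now x**4 + cos(4*x**2)/2 + ∫((4*x**3 + 14*x**2 + 20*x + 70)/(x**4 - 4*x**3 + 4*x**2 - 36*x - 45)) dx.
Step 6. Decompose ∫((4*x**3 + 14*x**2 + 20*x + 70)/(x**4 - 4*x**3 + 4*x**2 - 36*x - 45)) dx by partial fractions, (4*x**3 + 14*x**2 + 20*x + 70)/(x**4 - 4*x**3 + 4*x**2 - 36*x - 45) = 4/(x**2 + 9) - 1/(x + 1) + 5/(x - 5): now x**4 + cos(4*x**2)/2 + ∫(5/(x - 5)) dx + ∫(-1/(x + 1)) dx + ∫(4/(x**2 + 9)) dx.
Step 7. Evaluate the standard form [assuming x > 5]: now x**4 + 5*log(x - 5) + cos(4*x**2)/2 + ∫(-1/(x + 1)) dx + ∫(4/(x**2 + 9)) dx.
Step 8. Evaluate the standard form [assuming x > -1]: now x**4 + 5*log(x - 5) - log(x + 1) + cos(4*x**2)/2 + ∫(4/(x**2 + 9)) dx.
Step 9. Evaluate the standard form: now x**4 + 5*log(x - 5) - log(x + 1) + cos(4*x**2)/2 + 4*atan(x/3)/3.
Answer: x**4 + 5*log(x - 5) - log(x + 1) + cos(4*x**2)/2 + 4*atan(x/3)/3.


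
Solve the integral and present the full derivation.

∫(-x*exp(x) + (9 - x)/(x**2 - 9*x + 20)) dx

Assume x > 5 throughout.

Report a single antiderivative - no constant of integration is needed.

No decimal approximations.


Step 1. Rewrite: now ∫(-x*exp(x)) dx + ∫((9 - x)/(x**2 - 9*x + 20)) dx.
Step 2. Decompose ∫((9 - x)/(x**2 - 9*x + 20)) dx by partial fractions, (9 - x)/(x**2 - 9*x + 20) = -5/(x - 4) + 4/(x - 5): now ∫(-x*exp(x)) dx + ∫(4/(x - 5)) dx + ∫(-5/(x - 4)) dx.
Step 3. Evaluate the standard form [assuming x > 5]: now 4*log(x - 5) + ∫(-x*exp(x)) dx + ∫(-5/(x - 4)) dx.
Step 4. Evaluate the standard form [assuming x > 4]: now 4*log(x - 5) - 5*log(x - 4) + ∫(-x*exp(x)) dx.
Step 5. Integrate ∫(-x*exp(x)) dx by parts with u = x, dv = (-exp(x)) dx, so v = -exp(x): now -x*exp(x) + 4*log(x - 5) - 5*log(x - 4) + ∫(exp(x)) dx.
Step 6. Evaluate the standard form: now -x*exp(x) + exp(x) + 4*log(x - 5) - 5*log(x - 4).
Answer: -x*exp(x) + exp(x) + 4*log(x - 5) - 5*log(x - 4).


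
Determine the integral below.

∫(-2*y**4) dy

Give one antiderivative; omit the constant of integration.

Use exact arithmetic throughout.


Answer: -2*y**5/5.


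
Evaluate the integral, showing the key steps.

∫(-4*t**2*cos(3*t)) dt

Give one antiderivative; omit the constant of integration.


Step 1. Integrate ∫(-4*t**2*cos(3*t)) dt by parts with u = t**2, dv = (-4*cos(3*t)) dt, so v = -4*sin(3*t)/3: now -4*t**2*sin(3*t)/3 + ∫(8*t*sin(3*t)/3) dt.
Step 2. Integrate ∫(8*t*sin(3*t)/3) dt by parts with u = t, dv = (8*sin(3*t)/3) dt, so v = -8*cos(3*t)/9: now -4*t**2*sin(3*t)/3 - 8*t*cos(3*t)/9 + ∫(8*cos(3*t)/9) dt.
Step 3. Evaluate the standard form: now -4*t**2*sin(3*t)/3 - 8*t*cos(3*t)/9 + 8*sin(3*t)/27.
Answer: -4*t**2*sin(3*t)/3 - 8*t*cos(3*t)/9 + 8*sin(3*t)/27.


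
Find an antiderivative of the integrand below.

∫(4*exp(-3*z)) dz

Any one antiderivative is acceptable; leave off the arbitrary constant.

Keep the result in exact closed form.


Answer: -4*exp(-3*z)/3.


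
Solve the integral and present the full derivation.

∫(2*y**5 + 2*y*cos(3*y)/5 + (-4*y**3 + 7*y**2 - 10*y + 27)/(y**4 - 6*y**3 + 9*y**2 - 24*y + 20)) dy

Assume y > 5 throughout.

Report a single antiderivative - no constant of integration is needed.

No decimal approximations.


Step 1. Rewrite: now ∫(2*y**5) dy + ∫(2*y*cos(3*y)/5) dy + ∫((-4*y**3 + 7*y**2 - 10*y + 27)/(y**4 - 6*y**3 + 9*y**2 - 24*y + 20)) dy.
Step 2. Integrate ∫(2*y*cos(3*y)/5) dy by parts with u = y, dv = (2*cos(3*y)/5) dy, so v = 2*sin(3*y)/15: now 2*y*sin(3*y)/15 + ∫(2*y**5) dy + ∫((-4*y**3 + 7*y**2 - 10*y + 27)/(y**4 - 6*y**3 + 9*y**2 - 24*y + 20)) dy + ∫(-2*sin(3*y)/15) dy.
Step 3. Evaluate the standard form: now 2*y*sin(3*y)/15 + 2*cos(3*y)/45 + ∫(2*y**5) dy + ∫((-4*y**3 + 7*y**2 - 10*y + 27)/(y**4 - 6*y**3 + 9*y**2 - 24*y + 20)) dy.
Step 4. Evaluate the standard form: now y**6/3 + 2*y*sin(3*y)/15 + 2*cos(3*y)/45 + ∫((-4*y**3 + 7*y**2 - 10*y + 27)/(y**4 - 6*y**3 + 9*y**2 - 24*y + 20)) dy.
Step 5. Decompose ∫((-4*y**3 + 7*y**2 - 10*y + 27)/(y**4 - 6*y**3 + 9*y**2 - 24*y + 20)) dy by partial fractions, (-4*y**3 + 7*y**2 - 10*y + 27)/(y**4 - 6*y**3 + 9*y**2 - 24*y + 20) = -1/(y**2 + 4) - 1/(y - 1) - 3/(y - 5): now y**6/3 + 2*y*sin(3*y)/15 + 2*cos(3*y)/45 + ∫(-3/(y - 5)) dy + ∫(-1/(y - 1)) dy + ∫(-1/(y**2 + 4)) dy.
Step 6. Evaluate the standard form [assuming y > 1]: now y**6/3 + 2*y*sin(3*y)/15 - log(y - 1) + 2*cos(3*y)/45 + ∫(-3/(y - 5)) dy + ∫(-1/(y**2 + 4)) dy.
Step 7. Evaluate the standard form [assuming y > 5]: now y**6/3 + 2*y*sin(3*y)/15 - 3*log(y - 5) - log(y - 1) + 2*cos(3*y)/45 + ∫(-1/(y**2 + 4)) dy.
Step 8. Evaluate the standard form: now y**6/3 + 2*y*sin(3*y)/15 - 3*log(y - 5) - log(y - 1) + 2*cos(3*y)/45 - atan(y/2)/2.
Answer: y**6/3 + 2*y*sin(3*y)/15 - 3*log(y - 5) - log(y - 1) + 2*cos(3*y)/45 - atan(y/2)/2.


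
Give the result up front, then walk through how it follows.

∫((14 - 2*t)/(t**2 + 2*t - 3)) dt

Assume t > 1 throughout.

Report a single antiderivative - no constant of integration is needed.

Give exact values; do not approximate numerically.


The answer is 3*log(t - 1) - 5*log(t + 3).
Step 1. Decompose ∫((14 - 2*t)/(t**2 + 2*t - 3)) dt by partial fractions, (14 - 2*t)/(t**2 + 2*t - 3) = -5/(t + 3) + 3/(t - 1): now ∫(3/(t - 1)) dt + ∫(-5/(t + 3)) dt.
Step 2. Evaluate the standard form [assuming t > 1]: now 3*log(t - 1) + ∫(-5/(t + 3)) dt.
Step 3. Evaluate the standard form [assuming t > -3]: now 3*log(t - 1) - 5*log(t + 3).
Answer: 3*log(t - 1) - 5*log(t + 3).


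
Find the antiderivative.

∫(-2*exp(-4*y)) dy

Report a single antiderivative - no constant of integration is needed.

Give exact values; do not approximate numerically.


Answer: exp(-4*y)/2.


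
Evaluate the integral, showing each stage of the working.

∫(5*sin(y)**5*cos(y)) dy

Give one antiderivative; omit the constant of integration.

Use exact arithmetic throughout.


Step 1. Substitute u = sin(y), turning ∫(5*sin(y)**5*cos(y)) dy into ∫(5*u**5) du: now ∫(5*u**5) du.
Step 2. Evaluate the standard form: now 5*u**6/6.
Step 3. Substitute back u = sin(y): now 5*sin(y)**6/6.
Answer: 5*sin(y)**6/6.


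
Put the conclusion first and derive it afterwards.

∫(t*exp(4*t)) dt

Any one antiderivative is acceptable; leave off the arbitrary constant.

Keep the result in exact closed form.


The answer is t*exp(4*t)/4 - exp(4*t)/16.
Step 1. Integrate ∫(t*exp(4*t)) dt by parts with u = t, dv = (exp(4*t)) dt, so v = exp(4*t)/4: now t*exp(4*t)/4 + ∫(-exp(4*t)/4) dt.
Step 2. Evaluate the standard form: now t*exp(4*t)/4 - exp(4*t)/16.
Answer: t*exp(4*t)/4 - exp(4*t)/16.


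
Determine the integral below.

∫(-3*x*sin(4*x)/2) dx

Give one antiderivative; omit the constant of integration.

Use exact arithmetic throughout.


Answer: 3*x*cos(4*x)/8 - 3*sin(4*x)/32.


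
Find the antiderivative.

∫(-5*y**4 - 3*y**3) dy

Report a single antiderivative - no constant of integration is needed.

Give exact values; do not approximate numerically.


Answer: -y**5 - 3*y**4/4.


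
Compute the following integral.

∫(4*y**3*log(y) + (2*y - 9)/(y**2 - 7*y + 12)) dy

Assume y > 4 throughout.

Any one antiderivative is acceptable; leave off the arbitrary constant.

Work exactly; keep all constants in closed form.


Answer: y**4*log(y) - y**4/4 - log(y - 4) + 3*log(y - 3).


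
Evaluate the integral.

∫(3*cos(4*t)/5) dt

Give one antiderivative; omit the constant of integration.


Answer: 3*sin(4*t)/20.


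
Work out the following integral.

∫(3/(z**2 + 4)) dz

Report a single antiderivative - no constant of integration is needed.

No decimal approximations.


Answer: 3*atan(z/2)/2.


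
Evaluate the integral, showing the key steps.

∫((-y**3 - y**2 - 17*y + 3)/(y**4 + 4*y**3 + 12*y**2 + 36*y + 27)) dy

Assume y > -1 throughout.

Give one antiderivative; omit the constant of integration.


Step 1. Decompose ∫((-y**3 - y**2 - 17*y + 3)/(y**4 + 4*y**3 + 12*y**2 + 36*y + 27)) dy by partial fractions, (-y**3 - y**2 - 17*y + 3)/(y**4 + 4*y**3 + 12*y**2 + 36*y + 27) = -2/(y**2 + 9) - 2/(y + 3) + 1/(y + 1): now ∫(1/(y + 1)) dy + ∫(-2/(y + 3)) dy + ∫(-2/(y**2 + 9)) dy.
Step 2. Evaluate the standard form [assuming y > -3]: now -2*log(y + 3) + ∫(1/(y + 1)) dy + ∫(-2/(y**2 + 9)) dy.
Step 3. Evaluate the standard form [assuming y > -1]: now log(y + 1) - 2*log(y + 3) + ∫(-2/(y**2 + 9)) dy.
Step 4. Evaluate the standard form: now log(y + 1) - 2*log(y + 3) - 2*atan(y/3)/3.
Answer: log(y + 1) - 2*log(y + 3) - 2*atan(y/3)/3.


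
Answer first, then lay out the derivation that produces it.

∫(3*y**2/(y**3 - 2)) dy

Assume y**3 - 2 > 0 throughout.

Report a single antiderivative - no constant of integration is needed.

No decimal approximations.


The answer is log(y**3 - 2).
Step 1. Substitute u = y**3 - 2, turning ∫(3*y**2/(y**3 - 2)) dy into ∫(1/u) du: now ∫(1/u) du.
Step 2. Evaluate the standard form [assuming u > 0]: now log(u).
Step 3. Substitute back u = y**3 - 2: now log(y**3 - 2).
Answer: log(y**3 - 2).


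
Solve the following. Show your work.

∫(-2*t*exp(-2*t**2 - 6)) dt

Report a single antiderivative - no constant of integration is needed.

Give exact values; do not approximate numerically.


Step 1. Substitute u = t**2 + 3, turning ∫(-2*t*exp(-2*t**2 - 6)) dt into ∫(-exp(-2*u)) du: now ∫(-exp(-2*u)) du.
Step 2. Evaluate the standard form: now exp(-2*u)/2.
Step 3. Substitute back u = t**2 + 3: now exp(-2*t**2 - 6)/2.
Answer: exp(-2*t**2 - 6)/2.


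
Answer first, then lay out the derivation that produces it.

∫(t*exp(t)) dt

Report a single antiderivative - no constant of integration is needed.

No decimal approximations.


The answer is t*exp(t) - exp(t).
Step 1. Integrate ∫(t*exp(t)) dt by parts with u = t, dv = (exp(t)) dt, so v = exp(t): now t*exp(t) + ∫(-exp(t)) dt.
Step 2. Evaluate the standard form: now t*exp(t) - exp(t).
Answer: t*exp(t) - exp(t).


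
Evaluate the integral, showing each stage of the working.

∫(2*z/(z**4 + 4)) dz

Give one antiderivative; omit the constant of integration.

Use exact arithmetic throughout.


Step 1. Substitute u = z**2, turning ∫(2*z/(z**4 + 4)) dz into ∫(1/(u**2 + 4)) du: now ∫(1/(u**2 + 4)) du.
Step 2. Evaluate the standard form: now atan(u/2)/2.
Step 3. Substitute back u = z**2: now atan(z**2/2)/2.
Answer: atan(z**2/2)/2.


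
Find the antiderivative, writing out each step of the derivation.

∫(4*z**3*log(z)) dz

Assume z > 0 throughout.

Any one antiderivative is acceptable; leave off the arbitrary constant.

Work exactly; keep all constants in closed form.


Step 1. Integrate ∫(4*z**3*log(z)) dz by parts with u = log(z), dv = (4*z**3) dz, so v = z**4 [assuming z > 0]: now z**4*log(z) + ∫(-z**3) dz.
Step 2. Evaluate the standard form: now z**4*log(z) - z**4/4.
Answer: z**4*log(z) - z**4/4.


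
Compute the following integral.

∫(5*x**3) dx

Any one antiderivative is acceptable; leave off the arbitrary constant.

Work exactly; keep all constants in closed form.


Answer: 5*x**4/4.


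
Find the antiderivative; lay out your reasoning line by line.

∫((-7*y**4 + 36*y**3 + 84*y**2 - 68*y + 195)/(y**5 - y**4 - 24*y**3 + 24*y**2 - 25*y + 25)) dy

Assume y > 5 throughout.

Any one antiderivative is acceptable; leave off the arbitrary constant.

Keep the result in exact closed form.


Step 1. Decompose ∫((-7*y**4 + 36*y**3 + 84*y**2 - 68*y + 195)/(y**5 - y**4 - 24*y**3 + 24*y**2 - 25*y + 25)) dy by partial fractions, (-7*y**4 + 36*y**3 + 84*y**2 - 68*y + 195)/(y**5 - y**4 - 24*y**3 + 24*y**2 - 25*y + 25) = 4/(y**2 + 1) - 4/(y + 5) - 5/(y - 1) + 2/(y - 5): now ∫(2/(y - 5)) dy + ∫(-5/(y - 1)) dy + ∫(-4/(y + 5)) dy + ∫(4/(y**2 + 1)) dy.
Step 2. Evaluate the standard form [assuming y > 5]: now 2*log(y - 5) + ∫(-5/(y - 1)) dy + ∫(-4/(y + 5)) dy + ∫(4/(y**2 + 1)) dy.
Step 3. Evaluate the standard form [assuming y > 1]: now 2*log(y - 5) - 5*log(y - 1) + ∫(-4/(y + 5)) dy + ∫(4/(y**2 + 1)) dy.
Step 4. Evaluate the standard form [assuming y > -5]: now 2*log(y - 5) - 5*log(y - 1) - 4*log(y + 5) + ∫(4/(y**2 + 1)) dy.
Step 5. Evaluate the standard form: now 2*log(y - 5) - 5*log(y - 1) - 4*log(y + 5) + 4*atan(y).
Answer: 2*log(y - 5) - 5*log(y - 1) - 4*log(y + 5) + 4*atan(y).


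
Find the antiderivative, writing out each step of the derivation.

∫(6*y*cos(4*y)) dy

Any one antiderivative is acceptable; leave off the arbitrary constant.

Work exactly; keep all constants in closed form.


Step 1. Integrate ∫(6*y*cos(4*y)) dy by parts with u = y, dv = (6*cos(4*y)) dy, so v = 3*sin(4*y)/2: now 3*y*sin(4*y)/2 + ∫(-3*sin(4*y)/2) dy.
Step 2. Evaluate the standard form: now 3*y*sin(4*y)/2 + 3*cos(4*y)/8.
Answer: 3*y*sin(4*y)/2 + 3*cos(4*y)/8.


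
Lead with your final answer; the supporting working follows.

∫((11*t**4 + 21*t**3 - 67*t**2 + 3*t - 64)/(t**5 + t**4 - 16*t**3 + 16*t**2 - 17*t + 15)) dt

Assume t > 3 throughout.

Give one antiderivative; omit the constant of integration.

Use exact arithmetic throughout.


The answer is 5*log(t - 3) + 4*log(t - 1) + 2*log(t + 5) + atan(t).
Step 1. Decompose ∫((11*t**4 + 21*t**3 - 67*t**2 + 3*t - 64)/(t**5 + t**4 - 16*t**3 + 16*t**2 - 17*t + 15)) dt by partial fractions, (11*t**4 + 21*t**3 - 67*t**2 + 3*t - 64)/(t**5 + t**4 - 16*t**3 + 16*t**2 - 17*t + 15) = 1/(t**2 + 1) + 2/(t + 5) + 4/(t - 1) + 5/(t - 3): now ∫(5/(t - 3)) dt + ∫(4/(t - 1)) dt + ∫(2/(t + 5)) dt + ∫(1/(t**2 + 1)) dt.
Step 2. Evaluate the standard form [assuming t > -5]: now 2*log(t + 5) + ∫(5/(t - 3)) dt + ∫(4/(t - 1)) dt + ∫(1/(t**2 + 1)) dt.
Step 3. Evaluate the standard form [assuming t > 1]: now 4*log(t - 1) + 2*log(t + 5) + ∫(5/(t - 3)) dt + ∫(1/(t**2 + 1)) dt.
Step 4. Evaluate the standard form [assuming t > 3]: now 5*log(t - 3) + 4*log(t - 1) + 2*log(t + 5) + ∫(1/(t**2 + 1)) dt.
Step 5. Evaluate the standard form: now 5*log(t - 3) + 4*log(t - 1) + 2*log(t + 5) + atan(t).
Answer: 5*log(t - 3) + 4*log(t - 1) + 2*log(t + 5) + atan(t).


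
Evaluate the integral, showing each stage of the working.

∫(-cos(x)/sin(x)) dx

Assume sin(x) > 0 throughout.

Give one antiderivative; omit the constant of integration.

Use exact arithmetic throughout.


Step 1. Substitute u = sin(x), turning ∫(-cos(x)/sin(x)) dx into ∫(-1/u) du: now ∫(-1/u) du.
Step 2. Evaluate the standard form [assuming u > 0]: now -log(u).
Step 3. Substitute back u = sin(x): now -log(sin(x)).
Answer: -log(sin(x)).


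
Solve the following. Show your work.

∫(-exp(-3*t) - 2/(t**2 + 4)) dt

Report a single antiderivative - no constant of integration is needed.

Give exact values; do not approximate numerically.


Step 1. Rewrite: now ∫(-2/(t**2 + 4)) dt + ∫(-exp(-3*t)) dt.
Step 2. Evaluate the standard form: now -atan(t/2) + ∫(-exp(-3*t)) dt.
Step 3. Evaluate the standard form: now -atan(t/2) + exp(-3*t)/3.
Answer: -atan(t/2) + exp(-3*t)/3.


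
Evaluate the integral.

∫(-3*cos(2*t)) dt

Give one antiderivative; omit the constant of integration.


Answer: -3*sin(2*t)/2.


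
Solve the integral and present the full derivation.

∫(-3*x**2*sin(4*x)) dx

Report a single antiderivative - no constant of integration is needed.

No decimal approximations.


Step 1. Integrate ∫(-3*x**2*sin(4*x)) dx by parts with u = x**2, dv = (-3*sin(4*x)) dx, so v = 3*cos(4*x)/4: now 3*x**2*cos(4*x)/4 + ∫(-3*x*cos(4*x)/2) dx.
Step 2. Integrate ∫(-3*x*cos(4*x)/2) dx by parts with u = x, dv = (-3*cos(4*x)/2) dx, so v = -3*sin(4*x)/8: now 3*x**2*cos(4*x)/4 - 3*x*sin(4*x)/8 + ∫(3*sin(4*x)/8) dx.
Step 3. Evaluate the standard form: now 3*x**2*cos(4*x)/4 - 3*x*sin(4*x)/8 - 3*cos(4*x)/32.
Answer: 3*x**2*cos(4*x)/4 - 3*x*sin(4*x)/8 - 3*cos(4*x)/32.


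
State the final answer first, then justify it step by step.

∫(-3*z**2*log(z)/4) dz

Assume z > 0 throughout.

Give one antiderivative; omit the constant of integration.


The answer is -z**3*log(z)/4 + z**3/12.
Step 1. Integrate ∫(-3*z**2*log(z)/4) dz by parts with u = log(z), dv = (-3*z**2/4) dz, so v = -z**3/4 [assuming z > 0]: now -z**3*log(z)/4 + ∫(z**2/4) dz.
Step 2. Evaluate the standard form: now -z**3*log(z)/4 + z**3/12.
Answer: -z**3*log(z)/4 + z**3/12.


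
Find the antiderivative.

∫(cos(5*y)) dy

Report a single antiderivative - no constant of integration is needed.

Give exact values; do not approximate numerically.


Answer: sin(5*y)/5.


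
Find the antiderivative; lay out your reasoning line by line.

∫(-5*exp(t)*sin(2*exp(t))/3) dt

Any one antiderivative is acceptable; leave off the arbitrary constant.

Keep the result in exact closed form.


Step 1. Substitute u = exp(t), turning ∫(-5*exp(t)*sin(2*exp(t))/3) dt into ∫(-5*sin(2*u)/3) du: now ∫(-5*sin(2*u)/3) du.
Step 2. Evaluate the standard form: now 5*cos(2*u)/6.
Step 3. Substitute back u = exp(t): now 5*cos(2*exp(t))/6.
Answer: 5*cos(2*exp(t))/6.


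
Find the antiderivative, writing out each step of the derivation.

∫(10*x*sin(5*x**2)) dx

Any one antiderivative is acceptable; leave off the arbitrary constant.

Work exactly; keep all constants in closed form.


Step 1. Substitute u = x**2, turning ∫(10*x*sin(5*x**2)) dx into ∫(5*sin(5*u)) du: now ∫(5*sin(5*u)) du.
Step 2. Evaluate the standard form: now -cos(5*u).
Step 3. Substitute back u = x**2: now -cos(5*x**2).
Answer: -cos(5*x**2).


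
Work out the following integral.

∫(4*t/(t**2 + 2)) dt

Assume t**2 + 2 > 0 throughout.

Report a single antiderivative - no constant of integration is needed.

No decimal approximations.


Answer: 2*log(t**2 + 2).


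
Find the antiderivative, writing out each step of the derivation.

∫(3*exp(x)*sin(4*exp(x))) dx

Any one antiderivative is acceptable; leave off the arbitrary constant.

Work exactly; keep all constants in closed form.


Step 1. Substitute u = exp(x), turning ∫(3*exp(x)*sin(4*exp(x))) dx into ∫(3*sin(4*u)) du: now ∫(3*sin(4*u)) du.
Step 2. Evaluate the standard form: now -3*cos(4*u)/4.
Step 3. Substitute back u = exp(x): now -3*cos(4*exp(x))/4.
Answer: -3*cos(4*exp(x))/4.


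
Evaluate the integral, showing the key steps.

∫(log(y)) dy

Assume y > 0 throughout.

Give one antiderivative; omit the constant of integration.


Step 1. Integrate ∫(log(y)) dy by parts with u = log(y), dv = (1) dy, so v = y [assuming y > 0]: now y*log(y) + ∫(-1) dy.
Step 2. Evaluate the standard form: now y*log(y) - y.
Answer: y*log(y) - y.


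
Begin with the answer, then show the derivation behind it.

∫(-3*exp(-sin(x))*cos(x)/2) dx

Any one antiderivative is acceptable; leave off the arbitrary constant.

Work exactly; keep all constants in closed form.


The answer is 3*exp(-sin(x))/2.
Step 1. Substitute u = sin(x), turning ∫(-3*exp(-sin(x))*cos(x)/2) dx into ∫(-3*exp(-u)/2) du: now ∫(-3*exp(-u)/2) du.
Step 2. Evaluate the standard form: now 3*exp(-u)/2.
Step 3. Substitute back u = sin(x): now 3*exp(-sin(x))/2.
Answer: 3*exp(-sin(x))/2.


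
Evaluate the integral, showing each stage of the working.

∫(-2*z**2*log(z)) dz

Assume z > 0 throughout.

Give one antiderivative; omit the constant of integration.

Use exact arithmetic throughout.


Step 1. Integrate ∫(-2*z**2*log(z)) dz by parts with u = log(z), dv = (-2*z**2) dz, so v = -2*z**3/3 [assuming z > 0]: now -2*z**3*log(z)/3 + ∫(2*z**2/3) dz.
Step 2. Evaluate the standard form: now -2*z**3*log(z)/3 + 2*z**3/9.
Answer: -2*z**3*log(z)/3 + 2*z**3/9.


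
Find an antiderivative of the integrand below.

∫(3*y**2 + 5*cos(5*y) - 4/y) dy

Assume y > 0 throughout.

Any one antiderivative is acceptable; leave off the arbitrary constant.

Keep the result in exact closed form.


Answer: y**3 - 4*log(y) + sin(5*y).


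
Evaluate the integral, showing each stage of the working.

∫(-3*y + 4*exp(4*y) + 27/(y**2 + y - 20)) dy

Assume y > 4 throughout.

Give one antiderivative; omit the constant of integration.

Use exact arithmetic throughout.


Step 1. Rewrite: now ∫(-3*y) dy + ∫(27/(y**2 + y - 20)) dy + ∫(4*exp(4*y)) dy.
Step 2. Evaluate the standard form: now -3*y**2/2 + ∫(27/(y**2 + y - 20)) dy + ∫(4*exp(4*y)) dy.
Step 3. Evaluate the standard form: now -3*y**2/2 + exp(4*y) + ∫(27/(y**2 + y - 20)) dy.
Step 4. Decompose ∫(27/(y**2 + y - 20)) dy by partial fractions, 27/(y**2 + y - 20) = -3/(y + 5) + 3/(y - 4): now -3*y**2/2 + exp(4*y) + ∫(3/(y - 4)) dy + ∫(-3/(y + 5)) dy.
Step 5. Evaluate the standard form [assuming y > 4]: now -3*y**2/2 + exp(4*y) + 3*log(y - 4) + ∫(-3/(y + 5)) dy.
Step 6. Evaluate the standard form [assuming y > -5]: now -3*y**2/2 + exp(4*y) + 3*log(y - 4) - 3*log(y + 5).
Answer: -3*y**2/2 + exp(4*y) + 3*log(y - 4) - 3*log(y + 5).


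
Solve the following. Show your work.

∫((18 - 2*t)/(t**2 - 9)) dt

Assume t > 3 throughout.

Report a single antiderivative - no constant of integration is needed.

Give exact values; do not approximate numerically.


Step 1. Decompose ∫((18 - 2*t)/(t**2 - 9)) dt by partial fractions, (18 - 2*t)/(t**2 - 9) = -4/(t + 3) + 2/(t - 3): now ∫(2/(t - 3)) dt + ∫(-4/(t + 3)) dt.
Step 2. Evaluate the standard form [assuming t > 3]: now 2*log(t - 3) + ∫(-4/(t + 3)) dt.
Step 3. Evaluate the standard form [assuming t > -3]: now 2*log(t - 3) - 4*log(t + 3).
Answer: 2*log(t - 3) - 4*log(t + 3).


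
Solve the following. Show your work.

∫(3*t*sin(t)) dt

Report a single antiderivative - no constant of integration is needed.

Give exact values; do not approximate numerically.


Step 1. Integrate ∫(3*t*sin(t)) dt by parts with u = t, dv = (3*sin(t)) dt, so v = -3*cos(t): now -3*t*cos(t) + ∫(3*cos(t)) dt.
Step 2. Evaluate the standard form: now -3*t*cos(t) + 3*sin(t).
Answer: -3*t*cos(t) + 3*sin(t).


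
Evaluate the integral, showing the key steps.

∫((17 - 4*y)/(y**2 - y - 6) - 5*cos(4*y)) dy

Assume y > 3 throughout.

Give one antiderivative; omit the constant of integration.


Step 1. Rewrite: now ∫((17 - 4*y)/(y**2 - y - 6)) dy + ∫(-5*cos(4*y)) dy.
Step 2. Decompose ∫((17 - 4*y)/(y**2 - y - 6)) dy by partial fractions, (17 - 4*y)/(y**2 - y - 6) = -5/(y + 2) + 1/(y - 3): now ∫(1/(y - 3)) dy + ∫(-5/(y + 2)) dy + ∫(-5*cos(4*y)) dy.
Step 3. Evaluate the standard form [assuming y > -2]: now -5*log(y + 2) + ∫(1/(y - 3)) dy + ∫(-5*cos(4*y)) dy.
Step 4. Evaluate the standard form [assuming y > 3]: now log(y - 3) - 5*log(y + 2) + ∫(-5*cos(4*y)) dy.
Step 5. Evaluate the standard form: now log(y - 3) - 5*log(y + 2) - 5*sin(4*y)/4.
Answer: log(y - 3) - 5*log(y + 2) - 5*sin(4*y)/4.


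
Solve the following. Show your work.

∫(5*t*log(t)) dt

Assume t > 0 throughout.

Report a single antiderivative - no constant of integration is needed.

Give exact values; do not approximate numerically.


Step 1. Integrate ∫(5*t*log(t)) dt by parts with u = log(t), dv = (5*t) dt, so v = 5*t**2/2 [assuming t > 0]: now 5*t**2*log(t)/2 + ∫(-5*t/2) dt.
Step 2. Evaluate the standard form: now 5*t**2*log(t)/2 - 5*t**2/4.
Answer: 5*t**2*log(t)/2 - 5*t**2/4.


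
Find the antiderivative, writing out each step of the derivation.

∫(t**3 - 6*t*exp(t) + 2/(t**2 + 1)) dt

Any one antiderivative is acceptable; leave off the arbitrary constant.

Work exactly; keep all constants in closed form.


Step 1. Rewrite: now ∫(t**3) dt + ∫(-6*t*exp(t)) dt + ∫(2/(t**2 + 1)) dt.
Step 2. Evaluate the standard form: now t**4/4 + ∫(-6*t*exp(t)) dt + ∫(2/(t**2 + 1)) dt.
Step 3. Integrate ∫(-6*t*exp(t)) dt by parts with u = t, dv = (-6*exp(t)) dt, so v = -6*exp(t): now t**4/4 - 6*t*exp(t) + ∫(2/(t**2 + 1)) dt + ∫(6*exp(t)) dt.
Step 4. Evaluate the standard form: now t**4/4 - 6*t*exp(t) + 6*exp(t) + ∫(2/(t**2 + 1)) dt.
Step 5. Evaluate the standard form: now t**4/4 - 6*t*exp(t) + 6*exp(t) + 2*atan(t).
Answer: t**4/4 - 6*t*exp(t) + 6*exp(t) + 2*atan(t).


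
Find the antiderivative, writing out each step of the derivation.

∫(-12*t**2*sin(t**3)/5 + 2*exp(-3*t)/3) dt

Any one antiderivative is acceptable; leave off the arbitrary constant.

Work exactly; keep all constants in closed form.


Step 1. Rewrite: now ∫(-12*t**2*sin(t**3)/5) dt + ∫(2*exp(-3*t)/3) dt.
Step 2. Substitute u = t**3, turning ∫(-12*t**2*sin(t**3)/5) dt into ∫(-4*sin(u)/5) du: now ∫(2*exp(-3*t)/3) dt + ∫(-4*sin(u)/5) du.
Step 3. Evaluate the standard form: now 4*cos(u)/5 + ∫(2*exp(-3*t)/3) dt.
Step 4. Substitute back u = t**3: now 4*cos(t**3)/5 + ∫(2*exp(-3*t)/3) dt.
Step 5. Evaluate the standard form: now 4*cos(t**3)/5 - 2*exp(-3*t)/9.
Answer: 4*cos(t**3)/5 - 2*exp(-3*t)/9.


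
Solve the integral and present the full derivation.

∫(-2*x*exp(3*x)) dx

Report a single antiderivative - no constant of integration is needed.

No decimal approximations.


Step 1. Integrate ∫(-2*x*exp(3*x)) dx by parts with u = x, dv = (-2*exp(3*x)) dx, so v = -2*exp(3*x)/3: now -2*x*exp(3*x)/3 + ∫(2*exp(3*x)/3) dx.
Step 2. Evaluate the standard form: now -2*x*exp(3*x)/3 + 2*exp(3*x)/9.
Answer: -2*x*exp(3*x)/3 + 2*exp(3*x)/9.


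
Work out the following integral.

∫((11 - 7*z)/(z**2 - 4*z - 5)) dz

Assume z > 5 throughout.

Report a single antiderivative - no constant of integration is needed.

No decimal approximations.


Answer: -4*log(z - 5) - 3*log(z + 1).


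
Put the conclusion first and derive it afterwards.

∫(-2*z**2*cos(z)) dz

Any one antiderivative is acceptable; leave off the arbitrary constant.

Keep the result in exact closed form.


The answer is -2*z**2*sin(z) - 4*z*cos(z) + 4*sin(z).
Step 1. Integrate ∫(-2*z**2*cos(z)) dz by parts with u = z**2, dv = (-2*cos(z)) dz, so v = -2*sin(z): now -2*z**2*sin(z) + ∫(4*z*sin(z)) dz.
Step 2. Integrate ∫(4*z*sin(z)) dz by parts with u = z, dv = (4*sin(z)) dz, so v = -4*cos(z): now -2*z**2*sin(z) - 4*z*cos(z) + ∫(4*cos(z)) dz.
Step 3. Evaluate the standard form: now -2*z**2*sin(z) - 4*z*cos(z) + 4*sin(z).
Answer: -2*z**2*sin(z) - 4*z*cos(z) + 4*sin(z).


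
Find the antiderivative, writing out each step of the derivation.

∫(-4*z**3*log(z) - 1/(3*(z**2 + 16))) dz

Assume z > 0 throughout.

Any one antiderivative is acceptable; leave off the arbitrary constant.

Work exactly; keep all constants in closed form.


Step 1. Rewrite: now ∫(-4*z**3*log(z)) dz + ∫(-1/(3*(z**2 + 16))) dz.
Step 2. Integrate ∫(-4*z**3*log(z)) dz by parts with u = log(z), dv = (-4*z**3) dz, so v = -z**4 [assuming z > 0]: now -z**4*log(z) + ∫(z**3) dz + ∫(-1/(3*(z**2 + 16))) dz.
Step 3. Evaluate the standard form: now -z**4*log(z) + z**4/4 + ∫(-1/(3*(z**2 + 16))) dz.
Step 4. Evaluate the standard form: now -z**4*log(z) + z**4/4 - atan(z/4)/12.
Answer: -z**4*log(z) + z**4/4 - atan(z/4)/12.


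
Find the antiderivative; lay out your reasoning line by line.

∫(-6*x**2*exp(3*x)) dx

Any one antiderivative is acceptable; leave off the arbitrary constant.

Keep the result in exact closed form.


Step 1. Integrate ∫(-6*x**2*exp(3*x)) dx by parts with u = x**2, dv = (-6*exp(3*x)) dx, so v = -2*exp(3*x): now -2*x**2*exp(3*x) + ∫(4*x*exp(3*x)) dx.
Step 2. Integrate ∫(4*x*exp(3*x)) dx by parts with u = x, dv = (4*exp(3*x)) dx, so v = 4*exp(3*x)/3: now -2*x**2*exp(3*x) + 4*x*exp(3*x)/3 + ∫(-4*exp(3*x)/3) dx.
Step 3. Evaluate the standard form: now -2*x**2*exp(3*x) + 4*x*exp(3*x)/3 - 4*exp(3*x)/9.
Answer: -2*x**2*exp(3*x) + 4*x*exp(3*x)/3 - 4*exp(3*x)/9.


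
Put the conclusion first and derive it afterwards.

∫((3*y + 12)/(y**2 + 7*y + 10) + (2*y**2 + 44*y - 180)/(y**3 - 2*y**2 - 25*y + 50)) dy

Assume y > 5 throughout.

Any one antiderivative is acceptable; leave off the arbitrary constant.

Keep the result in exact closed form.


The answer is 3*log(y - 5) + 4*log(y - 2) + 2*log(y + 2) - 4*log(y + 5).
Step 1. Rewrite: now ∫((3*y + 12)/(y**2 + 7*y + 10)) dy + ∫((2*y**2 + 44*y - 180)/(y**3 - 2*y**2 - 25*y + 50)) dy.
Step 2. Decompose ∫((3*y + 12)/(y**2 + 7*y + 10)) dy by partial fractions, (3*y + 12)/(y**2 + 7*y + 10) = 1/(y + 5) + 2/(y + 2): now ∫((2*y**2 + 44*y - 180)/(y**3 - 2*y**2 - 25*y + 50)) dy + ∫(2/(y + 2)) dy + ∫(1/(y + 5)) dy.
Step 3. Evaluate the standard form [assuming y > -5]: now log(y + 5) + ∫((2*y**2 + 44*y - 180)/(y**3 - 2*y**2 - 25*y + 50)) dy + ∫(2/(y + 2)) dy.
Step 4. Evaluate the standard form [assuming y > -2]: now 2*log(y + 2) + log(y + 5) + ∫((2*y**2 + 44*y - 180)/(y**3 - 2*y**2 - 25*y + 50)) dy.
Step 5. Decompose ∫((2*y**2 + 44*y - 180)/(y**3 - 2*y**2 - 25*y + 50)) dy by partial fractions, (2*y**2 + 44*y - 180)/(y**3 - 2*y**2 - 25*y + 50) = -5/(y + 5) + 4/(y - 2) + 3/(y - 5): now 2*log(y + 2) + log(y + 5) + ∫(3/(y - 5)) dy + ∫(4/(y - 2)) dy + ∫(-5/(y + 5)) dy.
Step 6. Evaluate the standard form [assuming y > -5]: now 2*log(y + 2) - 4*log(y + 5) + ∫(3/(y - 5)) dy + ∫(4/(y - 2)) dy.
Step 7. Evaluate the standard form [assuming y > 5]: now 3*log(y - 5) + 2*log(y + 2) - 4*log(y + 5) + ∫(4/(y - 2)) dy.
Step 8. Evaluate the standard form [assuming y > 2]: now 3*log(y - 5) + 4*log(y - 2) + 2*log(y + 2) - 4*log(y + 5).
Answer: 3*log(y - 5) + 4*log(y - 2) + 2*log(y + 2) - 4*log(y + 5).


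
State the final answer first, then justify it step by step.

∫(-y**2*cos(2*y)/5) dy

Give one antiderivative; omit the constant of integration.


The answer is -y**2*sin(2*y)/10 - y*cos(2*y)/10 + sin(2*y)/20.
Step 1. Integrate ∫(-y**2*cos(2*y)/5) dy by parts with u = y**2, dv = (-cos(2*y)/5) dy, so v = -sin(2*y)/10: now -y**2*sin(2*y)/10 + ∫(y*sin(2*y)/5) dy.
Step 2. Integrate ∫(y*sin(2*y)/5) dy by parts with u = y, dv = (sin(2*y)/5) dy, so v = -cos(2*y)/10: now -y**2*sin(2*y)/10 - y*cos(2*y)/10 + ∫(cos(2*y)/10) dy.
Step 3. Evaluate the standard form: now -y**2*sin(2*y)/10 - y*cos(2*y)/10 + sin(2*y)/20.
Answer: -y**2*sin(2*y)/10 - y*cos(2*y)/10 + sin(2*y)/20.


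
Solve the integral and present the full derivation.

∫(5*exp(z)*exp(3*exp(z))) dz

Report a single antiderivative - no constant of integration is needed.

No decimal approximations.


Step 1. Substitute u = exp(z), turning ∫(5*exp(z)*exp(3*exp(z))) dz into ∫(5*exp(3*u)) du: now ∫(5*exp(3*u)) du.
Step 2. Evaluate the standard form: now 5*exp(3*u)/3.
Step 3. Substitute back u = exp(z): now 5*exp(3*exp(z))/3.
Answer: 5*exp(3*exp(z))/3.


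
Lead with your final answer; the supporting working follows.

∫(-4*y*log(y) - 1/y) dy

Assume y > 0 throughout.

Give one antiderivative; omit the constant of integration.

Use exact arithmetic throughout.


The answer is -2*y**2*log(y) + y**2 - log(y).
Step 1. Rewrite: now ∫(-1/y) dy + ∫(-4*y*log(y)) dy.
Step 2. Evaluate the standard form [assuming y > 0]: now -log(y) + ∫(-4*y*log(y)) dy.
Step 3. Integrate ∫(-4*y*log(y)) dy by parts with u = log(y), dv = (-4*y) dy, so v = -2*y**2 [assuming y > 0]: now -2*y**2*log(y) - log(y) + ∫(2*y) dy.
Step 4. Evaluate the standard form: now -2*y**2*log(y) + y**2 - log(y).
Answer: -2*y**2*log(y) + y**2 - log(y).


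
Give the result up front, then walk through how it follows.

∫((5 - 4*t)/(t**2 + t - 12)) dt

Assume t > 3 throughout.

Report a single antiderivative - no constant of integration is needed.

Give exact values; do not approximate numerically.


The answer is -log(t - 3) - 3*log(t + 4).
Step 1. Decompose ∫((5 - 4*t)/(t**2 + t - 12)) dt by partial fractions, (5 - 4*t)/(t**2 + t - 12) = -3/(t + 4) - 1/(t - 3): now ∫(-1/(t - 3)) dt + ∫(-3/(t + 4)) dt.
Step 2. Evaluate the standard form [assuming t > 3]: now -log(t - 3) + ∫(-3/(t + 4)) dt.
Step 3. Evaluate the standard form [assuming t > -4]: now -log(t - 3) - 3*log(t + 4).
Answer: -log(t - 3) - 3*log(t + 4).


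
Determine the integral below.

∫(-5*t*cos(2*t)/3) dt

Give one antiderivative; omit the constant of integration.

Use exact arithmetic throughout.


Answer: -5*t*sin(2*t)/6 - 5*cos(2*t)/12.


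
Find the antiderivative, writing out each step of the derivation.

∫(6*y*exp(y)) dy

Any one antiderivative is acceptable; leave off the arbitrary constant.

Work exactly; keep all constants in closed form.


Step 1. Integrate ∫(6*y*exp(y)) dy by parts with u = y, dv = (6*exp(y)) dy, so v = 6*exp(y): now 6*y*exp(y) + ∫(-6*exp(y)) dy.
Step 2. Evaluate the standard form: now 6*y*exp(y) - 6*exp(y).
Answer: 6*y*exp(y) - 6*exp(y).


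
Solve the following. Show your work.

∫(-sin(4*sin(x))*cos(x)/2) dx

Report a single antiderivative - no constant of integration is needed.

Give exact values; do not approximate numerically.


Step 1. Substitute u = sin(x), turning ∫(-sin(4*sin(x))*cos(x)/2) dx into ∫(-sin(4*u)/2) du: now ∫(-sin(4*u)/2) du.
Step 2. Evaluate the standard form: now cos(4*u)/8.
Step 3. Substitute back u = sin(x): now cos(4*sin(x))/8.
Answer: cos(4*sin(x))/8.


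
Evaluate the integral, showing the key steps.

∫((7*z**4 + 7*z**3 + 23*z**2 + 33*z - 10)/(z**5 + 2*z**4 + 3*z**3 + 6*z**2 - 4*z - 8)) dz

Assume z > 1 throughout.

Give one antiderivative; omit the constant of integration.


Step 1. Decompose ∫((7*z**4 + 7*z**3 + 23*z**2 + 33*z - 10)/(z**5 + 2*z**4 + 3*z**3 + 6*z**2 - 4*z - 8)) dz by partial fractions, (7*z**4 + 7*z**3 + 23*z**2 + 33*z - 10)/(z**5 + 2*z**4 + 3*z**3 + 6*z**2 - 4*z - 8) = -1/(z**2 + 4) + 3/(z + 2) + 2/(z + 1) + 2/(z - 1): now ∫(2/(z - 1)) dz + ∫(2/(z + 1)) dz + ∫(3/(z + 2)) dz + ∫(-1/(z**2 + 4)) dz.
Step 2. Evaluate the standard form [assuming z > -1]: now 2*log(z + 1) + ∫(2/(z - 1)) dz + ∫(3/(z + 2)) dz + ∫(-1/(z**2 + 4)) dz.
Step 3. Evaluate the standard form [assuming z > 1]: now 2*log(z - 1) + 2*log(z + 1) + ∫(3/(z + 2)) dz + ∫(-1/(z**2 + 4)) dz.
Step 4. Evaluate the standard form [assuming z > -2]: now 2*log(z - 1) + 2*log(z + 1) + 3*log(z + 2) + ∫(-1/(z**2 + 4)) dz.
Step 5. Evaluate the standard form: now 2*log(z - 1) + 2*log(z + 1) + 3*log(z + 2) - atan(z/2)/2.
Answer: 2*log(z - 1) + 2*log(z + 1) + 3*log(z + 2) - atan(z/2)/2.


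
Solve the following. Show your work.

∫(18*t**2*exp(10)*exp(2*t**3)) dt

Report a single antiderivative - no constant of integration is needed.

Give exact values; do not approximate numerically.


Step 1. Substitute u = t**3 + 5, turning ∫(18*t**2*exp(10)*exp(2*t**3)) dt into ∫(6*exp(2*u)) du: now ∫(6*exp(2*u)) du.
Step 2. Evaluate the standard form: now 3*exp(2*u).
Step 3. Substitute back u = t**3 + 5: now 3*exp(2*t**3 + 10).
Answer: 3*exp(2*t**3 + 10).


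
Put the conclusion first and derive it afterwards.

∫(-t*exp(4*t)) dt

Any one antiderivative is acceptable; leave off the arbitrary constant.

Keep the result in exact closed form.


The answer is -t*exp(4*t)/4 + exp(4*t)/16.
Step 1. Integrate ∫(-t*exp(4*t)) dt by parts with u = t, dv = (-exp(4*t)) dt, so v = -exp(4*t)/4: now -t*exp(4*t)/4 + ∫(exp(4*t)/4) dt.
Step 2. Evaluate the standard form: now -t*exp(4*t)/4 + exp(4*t)/16.
Answer: -t*exp(4*t)/4 + exp(4*t)/16.


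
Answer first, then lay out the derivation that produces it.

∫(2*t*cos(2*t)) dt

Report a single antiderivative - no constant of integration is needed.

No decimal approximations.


The answer is t*sin(2*t) + cos(2*t)/2.
Step 1. Integrate ∫(2*t*cos(2*t)) dt by parts with u = t, dv = (2*cos(2*t)) dt, so v = sin(2*t): now t*sin(2*t) + ∫(-sin(2*t)) dt.
Step 2. Evaluate the standard form: now t*sin(2*t) + cos(2*t)/2.
Answer: t*sin(2*t) + cos(2*t)/2.


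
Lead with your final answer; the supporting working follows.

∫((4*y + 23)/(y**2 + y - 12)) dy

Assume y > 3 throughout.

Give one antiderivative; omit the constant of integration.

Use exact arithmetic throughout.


The answer is 5*log(y - 3) - log(y + 4).
Step 1. Decompose ∫((4*y + 23)/(y**2 + y - 12)) dy by partial fractions, (4*y + 23)/(y**2 + y - 12) = -1/(y + 4) + 5/(y - 3): now ∫(5/(y - 3)) dy + ∫(-1/(y + 4)) dy.
Step 2. Evaluate the standard form [assuming y > -4]: now -log(y + 4) + ∫(5/(y - 3)) dy.
Step 3. Evaluate the standard form [assuming y > 3]: now 5*log(y - 3) - log(y + 4).
Answer: 5*log(y - 3) - log(y + 4).


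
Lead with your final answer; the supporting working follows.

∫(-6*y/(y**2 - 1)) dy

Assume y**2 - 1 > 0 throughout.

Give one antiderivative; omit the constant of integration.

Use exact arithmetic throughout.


The answer is -3*log(y**2 - 1).
Step 1. Substitute u = y**2 - 1, turning ∫(-6*y/(y**2 - 1)) dy into ∫(-3/u) du: now ∫(-3/u) du.
Step 2. Evaluate the standard form [assuming u > 0]: now -3*log(u).
Step 3. Substitute back u = y**2 - 1: now -3*log(y**2 - 1).
Answer: -3*log(y**2 - 1).


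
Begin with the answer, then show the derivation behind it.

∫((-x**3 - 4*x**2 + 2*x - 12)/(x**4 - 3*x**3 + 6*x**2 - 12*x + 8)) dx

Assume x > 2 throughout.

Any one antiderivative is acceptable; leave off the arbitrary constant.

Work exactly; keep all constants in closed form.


The answer is -4*log(x - 2) + 3*log(x - 1) - atan(x/2).
Step 1. Decompose ∫((-x**3 - 4*x**2 + 2*x - 12)/(x**4 - 3*x**3 + 6*x**2 - 12*x + 8)) dx by partial fractions, (-x**3 - 4*x**2 + 2*x - 12)/(x**4 - 3*x**3 + 6*x**2 - 12*x + 8) = -2/(x**2 + 4) + 3/(x - 1) - 4/(x - 2): now ∫(-4/(x - 2)) dx + ∫(3/(x - 1)) dx + ∫(-2/(x**2 + 4)) dx.
Step 2. Evaluate the standard form [assuming x > 2]: now -4*log(x - 2) + ∫(3/(x - 1)) dx + ∫(-2/(x**2 + 4)) dx.
Step 3. Evaluate the standard form [assuming x > 1]: now -4*log(x - 2) + 3*log(x - 1) + ∫(-2/(x**2 + 4)) dx.
Step 4. Evaluate the standard form: now -4*log(x - 2) + 3*log(x - 1) - atan(x/2).
Answer: -4*log(x - 2) + 3*log(x - 1) - atan(x/2).


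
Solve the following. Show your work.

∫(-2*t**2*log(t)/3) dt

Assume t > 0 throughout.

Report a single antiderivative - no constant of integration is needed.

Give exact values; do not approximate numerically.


Step 1. Integrate ∫(-2*t**2*log(t)/3) dt by parts with u = log(t), dv = (-2*t**2/3) dt, so v = -2*t**3/9 [assuming t > 0]: now -2*t**3*log(t)/9 + ∫(2*t**2/9) dt.
Step 2. Evaluate the standard form: now -2*t**3*log(t)/9 + 2*t**3/27.
Answer: -2*t**3*log(t)/9 + 2*t**3/27.


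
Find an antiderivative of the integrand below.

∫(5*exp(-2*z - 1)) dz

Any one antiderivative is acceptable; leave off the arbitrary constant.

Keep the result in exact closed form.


Answer: -5*exp(-2*z - 1)/2.


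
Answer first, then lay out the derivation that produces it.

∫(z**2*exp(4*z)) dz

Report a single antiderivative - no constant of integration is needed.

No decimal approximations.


The answer is z**2*exp(4*z)/4 - z*exp(4*z)/8 + exp(4*z)/32.
Step 1. Integrate ∫(z**2*exp(4*z)) dz by parts with u = z**2, dv = (exp(4*z)) dz, so v = exp(4*z)/4: now z**2*exp(4*z)/4 + ∫(-z*exp(4*z)/2) dz.
Step 2. Integrate ∫(-z*exp(4*z)/2) dz by parts with u = z, dv = (-exp(4*z)/2) dz, so v = -exp(4*z)/8: now z**2*exp(4*z)/4 - z*exp(4*z)/8 + ∫(exp(4*z)/8) dz.
Step 3. Evaluate the standard form: now z**2*exp(4*z)/4 - z*exp(4*z)/8 + exp(4*z)/32.
Answer: z**2*exp(4*z)/4 - z*exp(4*z)/8 + exp(4*z)/32.


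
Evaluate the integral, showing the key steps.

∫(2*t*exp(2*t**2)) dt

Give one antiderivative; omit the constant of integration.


Step 1. Substitute u = t**2, turning ∫(2*t*exp(2*t**2)) dt into ∫(exp(2*u)) du: now ∫(exp(2*u)) du.
Step 2. Evaluate the standard form: now exp(2*u)/2.
Step 3. Substitute back u = t**2: now exp(2*t**2)/2.
Answer: exp(2*t**2)/2.


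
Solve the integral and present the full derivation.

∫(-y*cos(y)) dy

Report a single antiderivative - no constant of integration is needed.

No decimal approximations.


Step 1. Integrate ∫(-y*cos(y)) dy by parts with u = y, dv = (-cos(y)) dy, so v = -sin(y): now -y*sin(y) + ∫(sin(y)) dy.
Step 2. Evaluate the standard form: now -y*sin(y) - cos(y).
Answer: -y*sin(y) - cos(y).
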